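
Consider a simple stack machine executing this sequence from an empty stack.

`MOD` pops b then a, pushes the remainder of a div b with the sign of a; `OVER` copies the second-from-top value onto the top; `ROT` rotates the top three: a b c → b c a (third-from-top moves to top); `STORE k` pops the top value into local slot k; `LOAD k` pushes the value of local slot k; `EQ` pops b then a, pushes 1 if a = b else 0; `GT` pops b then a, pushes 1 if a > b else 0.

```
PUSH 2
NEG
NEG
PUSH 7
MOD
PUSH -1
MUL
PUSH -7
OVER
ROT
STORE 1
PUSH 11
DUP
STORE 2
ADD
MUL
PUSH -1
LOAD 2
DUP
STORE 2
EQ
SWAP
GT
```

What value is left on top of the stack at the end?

PUSH 2   [2]
NEG      [-2]
NEG      [2]
PUSH 7   [2, 7]
MOD      [2]
PUSH -1  [2, -1]
MUL      [-2]
PUSH -7  [-2, -7]
OVER     [-2, -7, -2]
ROT      [-7, -2, -2]
STORE 1  [-7, -2]
PUSH 11  [-7, -2, 11]
DUP      [-7, -2, 11, 11]
STORE 2  [-7, -2, 11]
ADD      [-7, 9]
MUL      [-63]
PUSH -1  [-63, -1]
LOAD 2   [-63, -1, 11]
DUP      [-63, -1, 11, 11]
STORE 2  [-63, -1, 11]
EQ       [-63, 0]
SWAP     [0, -63]
GT       [1]

1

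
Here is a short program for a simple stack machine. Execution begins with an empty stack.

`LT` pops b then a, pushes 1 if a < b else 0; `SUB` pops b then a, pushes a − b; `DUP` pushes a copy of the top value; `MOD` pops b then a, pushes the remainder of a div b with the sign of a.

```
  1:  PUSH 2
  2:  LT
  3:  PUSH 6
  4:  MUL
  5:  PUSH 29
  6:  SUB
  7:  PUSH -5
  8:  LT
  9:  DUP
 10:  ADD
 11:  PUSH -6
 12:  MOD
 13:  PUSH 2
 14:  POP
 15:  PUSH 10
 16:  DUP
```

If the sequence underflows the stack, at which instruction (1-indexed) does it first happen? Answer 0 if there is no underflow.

2

PUSH 2 : 2
LT  — needs 2 operands, stack has 1 → underflow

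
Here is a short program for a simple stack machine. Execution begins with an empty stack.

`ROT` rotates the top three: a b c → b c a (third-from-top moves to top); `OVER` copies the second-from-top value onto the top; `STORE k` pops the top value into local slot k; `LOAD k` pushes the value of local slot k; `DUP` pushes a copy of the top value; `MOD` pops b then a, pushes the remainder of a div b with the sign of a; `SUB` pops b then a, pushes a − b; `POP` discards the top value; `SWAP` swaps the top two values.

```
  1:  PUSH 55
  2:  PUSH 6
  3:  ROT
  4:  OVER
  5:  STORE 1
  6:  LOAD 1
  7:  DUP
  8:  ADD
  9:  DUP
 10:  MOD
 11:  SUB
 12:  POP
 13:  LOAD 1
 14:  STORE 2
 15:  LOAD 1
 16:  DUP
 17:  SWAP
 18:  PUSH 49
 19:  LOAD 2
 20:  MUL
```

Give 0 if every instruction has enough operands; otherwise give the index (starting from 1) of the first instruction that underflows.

PUSH 55 : [55]
PUSH 6  : [55, 6]
ROT  — needs 3 operands, stack has 2 → underflow

3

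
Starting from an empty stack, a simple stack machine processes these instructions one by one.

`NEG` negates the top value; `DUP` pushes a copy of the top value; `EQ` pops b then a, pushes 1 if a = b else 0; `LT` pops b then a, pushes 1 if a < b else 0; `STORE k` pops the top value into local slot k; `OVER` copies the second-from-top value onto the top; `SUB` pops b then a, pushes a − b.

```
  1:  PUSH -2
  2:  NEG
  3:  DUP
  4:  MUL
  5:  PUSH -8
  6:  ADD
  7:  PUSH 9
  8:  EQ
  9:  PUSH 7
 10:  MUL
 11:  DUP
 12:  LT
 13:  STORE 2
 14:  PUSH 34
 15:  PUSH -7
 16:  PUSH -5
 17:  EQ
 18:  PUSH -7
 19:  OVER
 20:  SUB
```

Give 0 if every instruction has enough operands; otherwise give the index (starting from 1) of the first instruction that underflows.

0

PUSH -2  -2
NEG      2
DUP      2 2
MUL      4
PUSH -8  4 -8
ADD      -4
PUSH 9   -4 9
EQ       0
PUSH 7   0 7
MUL      0
DUP      0 0
LT       0
STORE 2  (empty)
PUSH 34  34
PUSH -7  34 -7
PUSH -5  34 -7 -5
EQ       34 0
PUSH -7  34 0 -7
OVER     34 0 -7 0
SUB      34 0 -7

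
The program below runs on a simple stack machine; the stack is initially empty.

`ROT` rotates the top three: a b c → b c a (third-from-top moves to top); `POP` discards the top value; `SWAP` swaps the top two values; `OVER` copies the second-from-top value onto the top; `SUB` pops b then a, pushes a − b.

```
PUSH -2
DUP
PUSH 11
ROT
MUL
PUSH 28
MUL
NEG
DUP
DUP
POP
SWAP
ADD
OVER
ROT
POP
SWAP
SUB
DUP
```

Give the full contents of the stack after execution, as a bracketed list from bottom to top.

PUSH -2  -2
DUP      -2 -2
PUSH 11  -2 -2 11
ROT      -2 11 -2
MUL      -2 -22
PUSH 28  -2 -22 28
MUL      -2 -616
NEG      -2 616
DUP      -2 616 616
DUP      -2 616 616 616
POP      -2 616 616
SWAP     -2 616 616
ADD      -2 1232
OVER     -2 1232 -2
ROT      1232 -2 -2
POP      1232 -2
SWAP     -2 1232
SUB      -1234
DUP      -1234 -1234

[-1234, -1234]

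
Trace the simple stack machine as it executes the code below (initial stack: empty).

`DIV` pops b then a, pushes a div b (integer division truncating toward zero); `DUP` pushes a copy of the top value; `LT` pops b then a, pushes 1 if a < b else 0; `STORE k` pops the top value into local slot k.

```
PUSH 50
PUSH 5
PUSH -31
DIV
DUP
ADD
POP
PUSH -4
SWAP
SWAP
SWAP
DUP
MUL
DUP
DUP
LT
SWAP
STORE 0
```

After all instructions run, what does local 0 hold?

PUSH 50  : 50
PUSH 5   : 50 5
PUSH -31 : 50 5 -31
DIV      : 50 0
DUP      : 50 0 0
ADD      : 50 0
POP      : 50
PUSH -4  : 50 -4
SWAP     : -4 50
SWAP     : 50 -4
SWAP     : -4 50
DUP      : -4 50 50
MUL      : -4 2500
DUP      : -4 2500 2500
DUP      : -4 2500 2500 2500
LT       : -4 2500 0
SWAP     : -4 0 2500
STORE 0  : -4 0

2500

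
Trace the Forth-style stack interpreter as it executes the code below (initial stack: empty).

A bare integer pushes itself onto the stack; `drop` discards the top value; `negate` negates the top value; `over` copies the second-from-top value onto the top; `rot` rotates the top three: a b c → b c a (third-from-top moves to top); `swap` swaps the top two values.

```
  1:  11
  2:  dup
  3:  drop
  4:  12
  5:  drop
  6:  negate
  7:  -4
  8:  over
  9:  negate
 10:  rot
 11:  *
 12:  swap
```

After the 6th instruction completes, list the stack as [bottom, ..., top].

11     -> [11]
dup    -> [11, 11]
drop   -> [11]
12     -> [11, 12]
drop   -> [11]
negate -> [-11]

[-11]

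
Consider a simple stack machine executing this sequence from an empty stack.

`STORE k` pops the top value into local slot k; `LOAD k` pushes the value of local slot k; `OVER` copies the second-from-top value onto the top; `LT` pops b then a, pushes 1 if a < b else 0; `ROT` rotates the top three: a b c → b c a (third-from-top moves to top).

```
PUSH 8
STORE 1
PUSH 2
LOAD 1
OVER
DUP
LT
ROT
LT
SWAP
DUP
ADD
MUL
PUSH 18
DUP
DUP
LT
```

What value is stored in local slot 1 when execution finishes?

PUSH 8   [8]
STORE 1  []
PUSH 2   [2]
LOAD 1   [2, 8]
OVER     [2, 8, 2]
DUP      [2, 8, 2, 2]
LT       [2, 8, 0]
ROT      [8, 0, 2]
LT       [8, 1]
SWAP     [1, 8]
DUP      [1, 8, 8]
ADD      [1, 16]
MUL      [16]
PUSH 18  [16, 18]
DUP      [16, 18, 18]
DUP      [16, 18, 18, 18]
LT       [16, 18, 0]

8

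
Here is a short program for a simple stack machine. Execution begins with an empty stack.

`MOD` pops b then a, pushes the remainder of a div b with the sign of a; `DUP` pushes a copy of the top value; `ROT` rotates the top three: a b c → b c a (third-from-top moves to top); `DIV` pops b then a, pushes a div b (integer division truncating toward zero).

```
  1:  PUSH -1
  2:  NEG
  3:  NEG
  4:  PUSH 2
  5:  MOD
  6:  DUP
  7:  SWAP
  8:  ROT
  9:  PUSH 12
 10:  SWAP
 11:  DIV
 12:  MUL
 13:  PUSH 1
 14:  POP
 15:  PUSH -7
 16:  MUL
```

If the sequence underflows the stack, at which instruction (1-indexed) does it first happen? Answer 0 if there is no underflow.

8

PUSH -1 -> [-1]
NEG     -> [1]
NEG     -> [-1]
PUSH 2  -> [-1, 2]
MOD     -> [-1]
DUP     -> [-1, -1]
SWAP    -> [-1, -1]
ROT  — needs 3 operands, stack has 2 → underflow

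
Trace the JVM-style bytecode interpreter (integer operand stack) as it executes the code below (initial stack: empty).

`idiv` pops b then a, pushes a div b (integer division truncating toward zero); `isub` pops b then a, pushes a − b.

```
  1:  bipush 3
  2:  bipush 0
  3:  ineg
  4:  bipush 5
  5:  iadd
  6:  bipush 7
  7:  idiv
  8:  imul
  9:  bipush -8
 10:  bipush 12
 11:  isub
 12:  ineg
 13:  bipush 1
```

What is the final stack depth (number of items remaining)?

3

bipush 3   [3]
bipush 0   [3, 0]
ineg       [3, 0]
bipush 5   [3, 0, 5]
iadd       [3, 5]
bipush 7   [3, 5, 7]
idiv       [3, 0]
imul       [0]
bipush -8  [0, -8]
bipush 12  [0, -8, 12]
isub       [0, -20]
ineg       [0, 20]
bipush 1   [0, 20, 1]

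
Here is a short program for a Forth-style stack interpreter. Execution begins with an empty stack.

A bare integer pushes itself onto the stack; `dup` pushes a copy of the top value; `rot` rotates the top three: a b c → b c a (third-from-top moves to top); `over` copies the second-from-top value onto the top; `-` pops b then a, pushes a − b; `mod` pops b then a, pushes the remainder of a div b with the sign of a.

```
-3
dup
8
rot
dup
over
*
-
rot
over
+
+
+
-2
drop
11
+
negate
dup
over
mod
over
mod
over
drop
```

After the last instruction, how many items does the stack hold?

2

-3      [-3]
dup     [-3, -3]
8       [-3, -3, 8]
rot     [-3, 8, -3]
dup     [-3, 8, -3, -3]
over    [-3, 8, -3, -3, -3]
*       [-3, 8, -3, 9]
-       [-3, 8, -12]
rot     [8, -12, -3]
over    [8, -12, -3, -12]
+       [8, -12, -15]
+       [8, -27]
+       [-19]
-2      [-19, -2]
drop    [-19]
11      [-19, 11]
+       [-8]
negate  [8]
dup     [8, 8]
over    [8, 8, 8]
mod     [8, 0]
over    [8, 0, 8]
mod     [8, 0]
over    [8, 0, 8]
drop    [8, 0]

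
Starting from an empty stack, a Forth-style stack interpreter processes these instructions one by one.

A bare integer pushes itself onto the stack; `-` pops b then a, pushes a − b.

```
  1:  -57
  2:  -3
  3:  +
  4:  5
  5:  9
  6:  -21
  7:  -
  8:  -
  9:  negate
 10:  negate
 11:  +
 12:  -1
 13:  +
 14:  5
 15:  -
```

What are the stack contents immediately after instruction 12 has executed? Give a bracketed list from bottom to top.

[-85, -1]

-57    → -57
-3     → -57 -3
+      → -60
5      → -60 5
9      → -60 5 9
-21    → -60 5 9 -21
-      → -60 5 30
-      → -60 -25
negate → -60 25
negate → -60 -25
+      → -85
-1     → -85 -1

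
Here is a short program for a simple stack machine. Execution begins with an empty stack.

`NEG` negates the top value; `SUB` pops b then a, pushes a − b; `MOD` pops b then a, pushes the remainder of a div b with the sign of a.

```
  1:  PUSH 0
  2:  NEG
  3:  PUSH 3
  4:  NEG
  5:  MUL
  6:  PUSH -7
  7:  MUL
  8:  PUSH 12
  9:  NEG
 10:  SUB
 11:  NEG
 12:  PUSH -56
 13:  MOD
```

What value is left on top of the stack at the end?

-12

PUSH 0   -> 0
NEG      -> 0
PUSH 3   -> 0 3
NEG      -> 0 -3
MUL      -> 0
PUSH -7  -> 0 -7
MUL      -> 0
PUSH 12  -> 0 12
NEG      -> 0 -12
SUB      -> 12
NEG      -> -12
PUSH -56 -> -12 -56
MOD      -> -12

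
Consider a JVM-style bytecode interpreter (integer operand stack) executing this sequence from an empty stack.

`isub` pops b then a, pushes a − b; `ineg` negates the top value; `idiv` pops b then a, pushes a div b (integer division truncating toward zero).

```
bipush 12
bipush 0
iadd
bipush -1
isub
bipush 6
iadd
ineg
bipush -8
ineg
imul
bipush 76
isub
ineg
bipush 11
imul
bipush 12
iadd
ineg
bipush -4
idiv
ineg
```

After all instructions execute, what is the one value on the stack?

bipush 12 : 12
bipush 0  : 12 0
iadd      : 12
bipush -1 : 12 -1
isub      : 13
bipush 6  : 13 6
iadd      : 19
ineg      : -19
bipush -8 : -19 -8
ineg      : -19 8
imul      : -152
bipush 76 : -152 76
isub      : -228
ineg      : 228
bipush 11 : 228 11
imul      : 2508
bipush 12 : 2508 12
iadd      : 2520
ineg      : -2520
bipush -4 : -2520 -4
idiv      : 630
ineg      : -630

-630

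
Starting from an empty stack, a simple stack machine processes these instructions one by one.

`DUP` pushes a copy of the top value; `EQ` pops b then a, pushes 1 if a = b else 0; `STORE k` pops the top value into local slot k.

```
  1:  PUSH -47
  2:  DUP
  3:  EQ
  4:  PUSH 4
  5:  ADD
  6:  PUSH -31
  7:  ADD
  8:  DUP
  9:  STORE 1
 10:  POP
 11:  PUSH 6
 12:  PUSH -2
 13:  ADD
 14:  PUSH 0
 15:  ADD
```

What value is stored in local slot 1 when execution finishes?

-26

PUSH -47  [-47]
DUP       [-47, -47]
EQ        [1]
PUSH 4    [1, 4]
ADD       [5]
PUSH -31  [5, -31]
ADD       [-26]
DUP       [-26, -26]
STORE 1   [-26]
POP       []
PUSH 6    [6]
PUSH -2   [6, -2]
ADD       [4]
PUSH 0    [4, 0]
ADD       [4]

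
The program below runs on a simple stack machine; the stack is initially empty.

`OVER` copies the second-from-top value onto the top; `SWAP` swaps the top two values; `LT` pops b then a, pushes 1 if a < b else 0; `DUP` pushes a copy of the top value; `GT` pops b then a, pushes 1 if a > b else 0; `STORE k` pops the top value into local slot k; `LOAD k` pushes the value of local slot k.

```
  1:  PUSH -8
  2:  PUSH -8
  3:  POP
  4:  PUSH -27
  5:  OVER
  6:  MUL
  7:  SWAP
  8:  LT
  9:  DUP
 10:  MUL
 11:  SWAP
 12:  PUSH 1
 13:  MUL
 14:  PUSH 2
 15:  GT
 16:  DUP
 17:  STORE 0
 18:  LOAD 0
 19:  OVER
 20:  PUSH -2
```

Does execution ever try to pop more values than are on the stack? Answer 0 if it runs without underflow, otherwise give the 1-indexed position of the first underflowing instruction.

11

PUSH -8   [-8]
PUSH -8   [-8, -8]
POP       [-8]
PUSH -27  [-8, -27]
OVER      [-8, -27, -8]
MUL       [-8, 216]
SWAP      [216, -8]
LT        [0]
DUP       [0, 0]
MUL       [0]
SWAP  — needs 2 operands, stack has 1 → underflow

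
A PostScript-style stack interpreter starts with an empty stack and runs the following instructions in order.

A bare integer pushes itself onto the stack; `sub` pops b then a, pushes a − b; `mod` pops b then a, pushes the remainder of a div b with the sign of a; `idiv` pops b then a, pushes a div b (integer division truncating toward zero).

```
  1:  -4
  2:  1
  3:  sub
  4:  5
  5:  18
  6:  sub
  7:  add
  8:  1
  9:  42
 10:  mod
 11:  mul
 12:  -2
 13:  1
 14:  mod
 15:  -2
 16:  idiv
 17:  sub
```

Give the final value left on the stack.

-18

-4   : [-4]
1    : [-4, 1]
sub  : [-5]
5    : [-5, 5]
18   : [-5, 5, 18]
sub  : [-5, -13]
add  : [-18]
1    : [-18, 1]
42   : [-18, 1, 42]
mod  : [-18, 1]
mul  : [-18]
-2   : [-18, -2]
1    : [-18, -2, 1]
mod  : [-18, 0]
-2   : [-18, 0, -2]
idiv : [-18, 0]
sub  : [-18]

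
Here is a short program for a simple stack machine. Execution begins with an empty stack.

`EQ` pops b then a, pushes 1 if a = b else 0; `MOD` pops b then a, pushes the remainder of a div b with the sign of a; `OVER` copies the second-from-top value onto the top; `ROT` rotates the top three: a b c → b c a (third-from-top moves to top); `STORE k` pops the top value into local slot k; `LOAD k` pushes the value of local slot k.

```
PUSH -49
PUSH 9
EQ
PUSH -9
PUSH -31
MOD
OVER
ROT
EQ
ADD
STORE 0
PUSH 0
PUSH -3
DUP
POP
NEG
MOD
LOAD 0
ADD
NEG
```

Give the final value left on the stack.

8

PUSH -49  [-49]
PUSH 9    [-49, 9]
EQ        [0]
PUSH -9   [0, -9]
PUSH -31  [0, -9, -31]
MOD       [0, -9]
OVER      [0, -9, 0]
ROT       [-9, 0, 0]
EQ        [-9, 1]
ADD       [-8]
STORE 0   []
PUSH 0    [0]
PUSH -3   [0, -3]
DUP       [0, -3, -3]
POP       [0, -3]
NEG       [0, 3]
MOD       [0]
LOAD 0    [0, -8]
ADD       [-8]
NEG       [8]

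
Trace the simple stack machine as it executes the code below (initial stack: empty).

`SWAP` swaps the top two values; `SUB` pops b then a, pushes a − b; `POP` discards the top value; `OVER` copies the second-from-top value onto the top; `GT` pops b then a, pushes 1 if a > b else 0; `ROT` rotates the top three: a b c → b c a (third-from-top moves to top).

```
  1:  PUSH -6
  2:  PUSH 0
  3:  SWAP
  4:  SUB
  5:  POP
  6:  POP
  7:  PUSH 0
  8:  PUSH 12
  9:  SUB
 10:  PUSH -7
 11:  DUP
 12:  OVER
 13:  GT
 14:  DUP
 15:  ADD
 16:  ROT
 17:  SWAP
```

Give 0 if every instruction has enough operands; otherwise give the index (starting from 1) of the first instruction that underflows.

6

PUSH -6 → -6
PUSH 0  → -6 0
SWAP    → 0 -6
SUB     → 6
POP     → (empty)
POP  — needs 1 operand, stack has 0 → underflow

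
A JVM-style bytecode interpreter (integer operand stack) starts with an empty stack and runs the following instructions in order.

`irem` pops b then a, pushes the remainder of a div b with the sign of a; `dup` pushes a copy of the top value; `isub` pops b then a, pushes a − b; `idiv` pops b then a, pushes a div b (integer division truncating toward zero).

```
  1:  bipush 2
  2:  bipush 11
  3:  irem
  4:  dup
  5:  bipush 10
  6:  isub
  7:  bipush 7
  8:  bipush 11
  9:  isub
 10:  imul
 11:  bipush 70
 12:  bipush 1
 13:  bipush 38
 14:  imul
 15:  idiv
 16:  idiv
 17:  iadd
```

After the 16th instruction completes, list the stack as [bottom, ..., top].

bipush 2  -> [2]
bipush 11 -> [2, 11]
irem      -> [2]
dup       -> [2, 2]
bipush 10 -> [2, 2, 10]
isub      -> [2, -8]
bipush 7  -> [2, -8, 7]
bipush 11 -> [2, -8, 7, 11]
isub      -> [2, -8, -4]
imul      -> [2, 32]
bipush 70 -> [2, 32, 70]
bipush 1  -> [2, 32, 70, 1]
bipush 38 -> [2, 32, 70, 1, 38]
imul      -> [2, 32, 70, 38]
idiv      -> [2, 32, 1]
idiv      -> [2, 32]

[2, 32]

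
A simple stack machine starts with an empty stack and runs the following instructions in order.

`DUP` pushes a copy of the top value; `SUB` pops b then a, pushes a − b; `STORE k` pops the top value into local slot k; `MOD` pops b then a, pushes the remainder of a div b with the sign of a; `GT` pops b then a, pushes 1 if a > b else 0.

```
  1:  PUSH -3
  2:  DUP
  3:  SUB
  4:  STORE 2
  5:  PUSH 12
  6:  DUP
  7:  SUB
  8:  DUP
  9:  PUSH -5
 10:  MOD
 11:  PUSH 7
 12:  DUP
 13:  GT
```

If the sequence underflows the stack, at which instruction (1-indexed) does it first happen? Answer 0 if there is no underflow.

PUSH -3 : [-3]
DUP     : [-3, -3]
SUB     : [0]
STORE 2 : []
PUSH 12 : [12]
DUP     : [12, 12]
SUB     : [0]
DUP     : [0, 0]
PUSH -5 : [0, 0, -5]
MOD     : [0, 0]
PUSH 7  : [0, 0, 7]
DUP     : [0, 0, 7, 7]
GT      : [0, 0, 0]

0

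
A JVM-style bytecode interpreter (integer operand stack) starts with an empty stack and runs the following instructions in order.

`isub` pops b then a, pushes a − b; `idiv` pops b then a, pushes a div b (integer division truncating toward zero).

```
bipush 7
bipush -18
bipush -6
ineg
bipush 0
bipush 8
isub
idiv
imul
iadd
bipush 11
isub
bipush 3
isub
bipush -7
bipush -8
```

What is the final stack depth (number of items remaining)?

3

bipush 7    7
bipush -18  7 -18
bipush -6   7 -18 -6
ineg        7 -18 6
bipush 0    7 -18 6 0
bipush 8    7 -18 6 0 8
isub        7 -18 6 -8
idiv        7 -18 0
imul        7 0
iadd        7
bipush 11   7 11
isub        -4
bipush 3    -4 3
isub        -7
bipush -7   -7 -7
bipush -8   -7 -7 -8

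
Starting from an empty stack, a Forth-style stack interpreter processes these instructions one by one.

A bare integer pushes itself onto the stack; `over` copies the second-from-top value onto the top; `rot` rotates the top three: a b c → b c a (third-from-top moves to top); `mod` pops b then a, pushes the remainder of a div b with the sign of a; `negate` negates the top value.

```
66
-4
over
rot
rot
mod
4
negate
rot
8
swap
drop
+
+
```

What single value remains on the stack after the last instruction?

6

66      [66]
-4      [66, -4]
over    [66, -4, 66]
rot     [-4, 66, 66]
rot     [66, 66, -4]
mod     [66, 2]
4       [66, 2, 4]
negate  [66, 2, -4]
rot     [2, -4, 66]
8       [2, -4, 66, 8]
swap    [2, -4, 8, 66]
drop    [2, -4, 8]
+       [2, 4]
+       [6]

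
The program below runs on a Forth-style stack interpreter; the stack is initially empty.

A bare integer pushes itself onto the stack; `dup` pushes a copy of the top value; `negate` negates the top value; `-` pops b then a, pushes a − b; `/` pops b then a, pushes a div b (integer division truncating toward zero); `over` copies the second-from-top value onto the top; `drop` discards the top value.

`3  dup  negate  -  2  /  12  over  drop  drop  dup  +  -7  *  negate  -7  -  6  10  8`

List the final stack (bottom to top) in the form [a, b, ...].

[49, 6, 10, 8]

3      → 3
dup    → 3 3
negate → 3 -3
-      → 6
2      → 6 2
/      → 3
12     → 3 12
over   → 3 12 3
drop   → 3 12
drop   → 3
dup    → 3 3
+      → 6
-7     → 6 -7
*      → -42
negate → 42
-7     → 42 -7
-      → 49
6      → 49 6
10     → 49 6 10
8      → 49 6 10 8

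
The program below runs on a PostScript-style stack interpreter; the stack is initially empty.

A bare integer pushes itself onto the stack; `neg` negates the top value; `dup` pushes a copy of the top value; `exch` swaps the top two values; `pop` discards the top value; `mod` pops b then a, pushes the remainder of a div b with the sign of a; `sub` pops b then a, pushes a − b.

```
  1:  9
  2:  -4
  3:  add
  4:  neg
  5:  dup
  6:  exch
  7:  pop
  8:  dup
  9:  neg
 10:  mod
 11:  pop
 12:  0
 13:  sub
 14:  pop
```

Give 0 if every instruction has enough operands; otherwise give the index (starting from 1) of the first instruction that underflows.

9     [9]
-4    [9, -4]
add   [5]
neg   [-5]
dup   [-5, -5]
exch  [-5, -5]
pop   [-5]
dup   [-5, -5]
neg   [-5, 5]
mod   [0]
pop   []
0     [0]
sub  — needs 2 operands, stack has 1 → underflow

13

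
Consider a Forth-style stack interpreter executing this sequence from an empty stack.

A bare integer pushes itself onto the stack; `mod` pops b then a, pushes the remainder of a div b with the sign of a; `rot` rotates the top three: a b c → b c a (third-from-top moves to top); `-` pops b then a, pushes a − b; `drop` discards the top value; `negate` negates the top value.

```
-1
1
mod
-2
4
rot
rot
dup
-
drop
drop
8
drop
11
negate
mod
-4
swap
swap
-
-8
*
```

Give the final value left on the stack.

-1     → [-1]
1      → [-1, 1]
mod    → [0]
-2     → [0, -2]
4      → [0, -2, 4]
rot    → [-2, 4, 0]
rot    → [4, 0, -2]
dup    → [4, 0, -2, -2]
-      → [4, 0, 0]
drop   → [4, 0]
drop   → [4]
8      → [4, 8]
drop   → [4]
11     → [4, 11]
negate → [4, -11]
mod    → [4]
-4     → [4, -4]
swap   → [-4, 4]
swap   → [4, -4]
-      → [8]
-8     → [8, -8]
*      → [-64]

-64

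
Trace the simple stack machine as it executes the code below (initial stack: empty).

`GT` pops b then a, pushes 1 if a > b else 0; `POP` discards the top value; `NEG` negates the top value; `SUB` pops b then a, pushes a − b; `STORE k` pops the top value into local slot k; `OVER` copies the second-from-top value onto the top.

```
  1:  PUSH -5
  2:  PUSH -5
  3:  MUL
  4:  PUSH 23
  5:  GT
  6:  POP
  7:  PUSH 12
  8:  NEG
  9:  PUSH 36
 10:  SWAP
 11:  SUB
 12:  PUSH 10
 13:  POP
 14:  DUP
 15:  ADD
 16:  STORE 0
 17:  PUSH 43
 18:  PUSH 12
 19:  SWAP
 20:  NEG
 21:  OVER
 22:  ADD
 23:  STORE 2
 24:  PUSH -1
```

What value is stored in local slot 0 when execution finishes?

96

PUSH -5 -> [-5]
PUSH -5 -> [-5, -5]
MUL     -> [25]
PUSH 23 -> [25, 23]
GT      -> [1]
POP     -> []
PUSH 12 -> [12]
NEG     -> [-12]
PUSH 36 -> [-12, 36]
SWAP    -> [36, -12]
SUB     -> [48]
PUSH 10 -> [48, 10]
POP     -> [48]
DUP     -> [48, 48]
ADD     -> [96]
STORE 0 -> []
PUSH 43 -> [43]
PUSH 12 -> [43, 12]
SWAP    -> [12, 43]
NEG     -> [12, -43]
OVER    -> [12, -43, 12]
ADD     -> [12, -31]
STORE 2 -> [12]
PUSH -1 -> [12, -1]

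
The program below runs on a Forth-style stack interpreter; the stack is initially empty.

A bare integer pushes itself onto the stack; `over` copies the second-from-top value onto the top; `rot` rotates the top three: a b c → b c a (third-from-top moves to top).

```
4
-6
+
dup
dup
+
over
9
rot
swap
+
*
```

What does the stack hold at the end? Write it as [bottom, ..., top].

4    -> 4
-6   -> 4 -6
+    -> -2
dup  -> -2 -2
dup  -> -2 -2 -2
+    -> -2 -4
over -> -2 -4 -2
9    -> -2 -4 -2 9
rot  -> -2 -2 9 -4
swap -> -2 -2 -4 9
+    -> -2 -2 5
*    -> -2 -10

[-2, -10]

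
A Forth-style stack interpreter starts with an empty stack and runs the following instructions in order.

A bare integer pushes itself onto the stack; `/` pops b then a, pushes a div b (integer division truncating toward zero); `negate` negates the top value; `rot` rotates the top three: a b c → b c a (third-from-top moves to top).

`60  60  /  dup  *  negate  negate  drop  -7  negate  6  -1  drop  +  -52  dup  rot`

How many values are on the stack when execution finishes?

3

60     -> [60]
60     -> [60, 60]
/      -> [1]
dup    -> [1, 1]
*      -> [1]
negate -> [-1]
negate -> [1]
drop   -> []
-7     -> [-7]
negate -> [7]
6      -> [7, 6]
-1     -> [7, 6, -1]
drop   -> [7, 6]
+      -> [13]
-52    -> [13, -52]
dup    -> [13, -52, -52]
rot    -> [-52, -52, 13]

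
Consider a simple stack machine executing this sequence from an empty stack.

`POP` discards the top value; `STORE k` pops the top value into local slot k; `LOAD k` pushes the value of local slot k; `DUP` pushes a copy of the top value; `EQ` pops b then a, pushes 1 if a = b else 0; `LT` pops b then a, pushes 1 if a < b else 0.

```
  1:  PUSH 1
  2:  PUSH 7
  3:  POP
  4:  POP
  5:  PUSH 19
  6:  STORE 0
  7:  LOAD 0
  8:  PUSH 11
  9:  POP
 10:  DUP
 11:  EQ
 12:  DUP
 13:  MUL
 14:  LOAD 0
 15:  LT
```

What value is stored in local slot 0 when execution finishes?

19

PUSH 1  → 1
PUSH 7  → 1 7
POP     → 1
POP     → (empty)
PUSH 19 → 19
STORE 0 → (empty)
LOAD 0  → 19
PUSH 11 → 19 11
POP     → 19
DUP     → 19 19
EQ      → 1
DUP     → 1 1
MUL     → 1
LOAD 0  → 1 19
LT      → 1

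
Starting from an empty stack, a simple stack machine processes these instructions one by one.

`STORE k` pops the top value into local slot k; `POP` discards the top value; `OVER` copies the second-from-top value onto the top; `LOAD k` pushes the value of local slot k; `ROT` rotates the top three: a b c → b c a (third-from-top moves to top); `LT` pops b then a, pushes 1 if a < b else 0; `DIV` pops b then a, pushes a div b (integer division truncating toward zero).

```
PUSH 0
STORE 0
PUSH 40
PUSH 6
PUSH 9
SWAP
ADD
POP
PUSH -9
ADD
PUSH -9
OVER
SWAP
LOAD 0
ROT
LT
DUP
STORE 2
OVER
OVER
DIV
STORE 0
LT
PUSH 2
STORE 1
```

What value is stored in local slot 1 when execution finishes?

PUSH 0  -> 0
STORE 0 -> (empty)
PUSH 40 -> 40
PUSH 6  -> 40 6
PUSH 9  -> 40 6 9
SWAP    -> 40 9 6
ADD     -> 40 15
POP     -> 40
PUSH -9 -> 40 -9
ADD     -> 31
PUSH -9 -> 31 -9
OVER    -> 31 -9 31
SWAP    -> 31 31 -9
LOAD 0  -> 31 31 -9 0
ROT     -> 31 -9 0 31
LT      -> 31 -9 1
DUP     -> 31 -9 1 1
STORE 2 -> 31 -9 1
OVER    -> 31 -9 1 -9
OVER    -> 31 -9 1 -9 1
DIV     -> 31 -9 1 -9
STORE 0 -> 31 -9 1
LT      -> 31 1
PUSH 2  -> 31 1 2
STORE 1 -> 31 1

2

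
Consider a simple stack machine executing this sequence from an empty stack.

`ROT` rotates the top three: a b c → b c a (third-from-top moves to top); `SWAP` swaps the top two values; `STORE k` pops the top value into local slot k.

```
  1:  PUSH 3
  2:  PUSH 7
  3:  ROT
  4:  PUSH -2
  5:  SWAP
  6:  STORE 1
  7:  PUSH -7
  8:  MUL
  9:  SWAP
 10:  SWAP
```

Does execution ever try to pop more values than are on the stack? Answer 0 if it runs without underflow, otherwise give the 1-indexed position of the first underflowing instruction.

PUSH 3  [3]
PUSH 7  [3, 7]
ROT  — needs 3 operands, stack has 2 → underflow

3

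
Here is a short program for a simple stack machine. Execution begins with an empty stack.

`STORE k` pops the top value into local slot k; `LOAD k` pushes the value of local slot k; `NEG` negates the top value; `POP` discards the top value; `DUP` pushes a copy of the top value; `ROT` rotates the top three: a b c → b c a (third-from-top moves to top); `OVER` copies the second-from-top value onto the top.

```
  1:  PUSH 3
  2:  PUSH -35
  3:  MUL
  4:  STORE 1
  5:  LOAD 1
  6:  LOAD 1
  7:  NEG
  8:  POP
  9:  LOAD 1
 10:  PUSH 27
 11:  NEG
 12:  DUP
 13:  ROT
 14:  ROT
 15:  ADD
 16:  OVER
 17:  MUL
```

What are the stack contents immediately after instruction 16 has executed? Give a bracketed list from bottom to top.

[-105, -27, -132, -27]

PUSH 3   → [3]
PUSH -35 → [3, -35]
MUL      → [-105]
STORE 1  → []
LOAD 1   → [-105]
LOAD 1   → [-105, -105]
NEG      → [-105, 105]
POP      → [-105]
LOAD 1   → [-105, -105]
PUSH 27  → [-105, -105, 27]
NEG      → [-105, -105, -27]
DUP      → [-105, -105, -27, -27]
ROT      → [-105, -27, -27, -105]
ROT      → [-105, -27, -105, -27]
ADD      → [-105, -27, -132]
OVER     → [-105, -27, -132, -27]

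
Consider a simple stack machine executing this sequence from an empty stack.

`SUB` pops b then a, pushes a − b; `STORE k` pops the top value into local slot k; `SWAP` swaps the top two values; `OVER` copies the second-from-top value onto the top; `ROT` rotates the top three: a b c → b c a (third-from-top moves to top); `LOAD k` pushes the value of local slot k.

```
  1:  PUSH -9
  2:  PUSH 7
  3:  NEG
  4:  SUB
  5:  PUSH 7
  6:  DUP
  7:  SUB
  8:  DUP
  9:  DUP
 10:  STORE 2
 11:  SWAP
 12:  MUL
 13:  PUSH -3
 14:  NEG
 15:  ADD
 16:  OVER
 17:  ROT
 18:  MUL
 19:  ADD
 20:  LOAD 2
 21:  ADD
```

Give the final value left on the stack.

PUSH -9 : -9
PUSH 7  : -9 7
NEG     : -9 -7
SUB     : -2
PUSH 7  : -2 7
DUP     : -2 7 7
SUB     : -2 0
DUP     : -2 0 0
DUP     : -2 0 0 0
STORE 2 : -2 0 0
SWAP    : -2 0 0
MUL     : -2 0
PUSH -3 : -2 0 -3
NEG     : -2 0 3
ADD     : -2 3
OVER    : -2 3 -2
ROT     : 3 -2 -2
MUL     : 3 4
ADD     : 7
LOAD 2  : 7 0
ADD     : 7

7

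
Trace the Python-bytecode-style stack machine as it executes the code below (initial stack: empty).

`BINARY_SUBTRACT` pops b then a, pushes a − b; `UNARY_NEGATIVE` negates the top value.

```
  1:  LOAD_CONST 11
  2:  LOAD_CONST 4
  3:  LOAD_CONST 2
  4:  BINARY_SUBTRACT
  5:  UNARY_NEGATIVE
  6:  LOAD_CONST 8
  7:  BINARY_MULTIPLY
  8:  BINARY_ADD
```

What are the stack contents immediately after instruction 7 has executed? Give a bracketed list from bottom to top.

[11, -16]

LOAD_CONST 11    11
LOAD_CONST 4     11 4
LOAD_CONST 2     11 4 2
BINARY_SUBTRACT  11 2
UNARY_NEGATIVE   11 -2
LOAD_CONST 8     11 -2 8
BINARY_MULTIPLY  11 -16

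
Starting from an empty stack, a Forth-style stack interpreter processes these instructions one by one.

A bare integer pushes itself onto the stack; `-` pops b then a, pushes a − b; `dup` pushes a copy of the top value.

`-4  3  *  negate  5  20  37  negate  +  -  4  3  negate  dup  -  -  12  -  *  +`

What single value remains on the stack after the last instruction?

-164

-4     → -4
3      → -4 3
*      → -12
negate → 12
5      → 12 5
20     → 12 5 20
37     → 12 5 20 37
negate → 12 5 20 -37
+      → 12 5 -17
-      → 12 22
4      → 12 22 4
3      → 12 22 4 3
negate → 12 22 4 -3
dup    → 12 22 4 -3 -3
-      → 12 22 4 0
-      → 12 22 4
12     → 12 22 4 12
-      → 12 22 -8
*      → 12 -176
+      → -164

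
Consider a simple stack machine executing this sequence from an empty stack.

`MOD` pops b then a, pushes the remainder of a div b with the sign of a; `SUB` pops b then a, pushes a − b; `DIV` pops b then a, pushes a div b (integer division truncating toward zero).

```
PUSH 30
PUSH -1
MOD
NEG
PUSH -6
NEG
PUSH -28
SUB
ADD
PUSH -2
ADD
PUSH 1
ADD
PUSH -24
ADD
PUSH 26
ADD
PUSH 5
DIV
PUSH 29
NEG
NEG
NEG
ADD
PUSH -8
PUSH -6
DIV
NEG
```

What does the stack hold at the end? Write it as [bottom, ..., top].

[-22, -1]

PUSH 30  : 30
PUSH -1  : 30 -1
MOD      : 0
NEG      : 0
PUSH -6  : 0 -6
NEG      : 0 6
PUSH -28 : 0 6 -28
SUB      : 0 34
ADD      : 34
PUSH -2  : 34 -2
ADD      : 32
PUSH 1   : 32 1
ADD      : 33
PUSH -24 : 33 -24
ADD      : 9
PUSH 26  : 9 26
ADD      : 35
PUSH 5   : 35 5
DIV      : 7
PUSH 29  : 7 29
NEG      : 7 -29
NEG      : 7 29
NEG      : 7 -29
ADD      : -22
PUSH -8  : -22 -8
PUSH -6  : -22 -8 -6
DIV      : -22 1
NEG      : -22 -1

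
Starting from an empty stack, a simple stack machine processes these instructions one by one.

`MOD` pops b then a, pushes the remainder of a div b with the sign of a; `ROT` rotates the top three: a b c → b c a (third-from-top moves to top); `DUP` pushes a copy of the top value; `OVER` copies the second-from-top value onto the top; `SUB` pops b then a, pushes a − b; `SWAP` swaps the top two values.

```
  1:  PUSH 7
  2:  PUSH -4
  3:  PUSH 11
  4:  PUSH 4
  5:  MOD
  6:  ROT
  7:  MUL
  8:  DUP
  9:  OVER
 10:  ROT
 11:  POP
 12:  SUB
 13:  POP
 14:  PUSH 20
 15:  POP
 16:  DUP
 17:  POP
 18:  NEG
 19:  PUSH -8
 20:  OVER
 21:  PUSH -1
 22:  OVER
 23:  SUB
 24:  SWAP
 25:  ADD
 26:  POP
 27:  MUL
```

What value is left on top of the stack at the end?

PUSH 7  → [7]
PUSH -4 → [7, -4]
PUSH 11 → [7, -4, 11]
PUSH 4  → [7, -4, 11, 4]
MOD     → [7, -4, 3]
ROT     → [-4, 3, 7]
MUL     → [-4, 21]
DUP     → [-4, 21, 21]
OVER    → [-4, 21, 21, 21]
ROT     → [-4, 21, 21, 21]
POP     → [-4, 21, 21]
SUB     → [-4, 0]
POP     → [-4]
PUSH 20 → [-4, 20]
POP     → [-4]
DUP     → [-4, -4]
POP     → [-4]
NEG     → [4]
PUSH -8 → [4, -8]
OVER    → [4, -8, 4]
PUSH -1 → [4, -8, 4, -1]
OVER    → [4, -8, 4, -1, 4]
SUB     → [4, -8, 4, -5]
SWAP    → [4, -8, -5, 4]
ADD     → [4, -8, -1]
POP     → [4, -8]
MUL     → [-32]

-32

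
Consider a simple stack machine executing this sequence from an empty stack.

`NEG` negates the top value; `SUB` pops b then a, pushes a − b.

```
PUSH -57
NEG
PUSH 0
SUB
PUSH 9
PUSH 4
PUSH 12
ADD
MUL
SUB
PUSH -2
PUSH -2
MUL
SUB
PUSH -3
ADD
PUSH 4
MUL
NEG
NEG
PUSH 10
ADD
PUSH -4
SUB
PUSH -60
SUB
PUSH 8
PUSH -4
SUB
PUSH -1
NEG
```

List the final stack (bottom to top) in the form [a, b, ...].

[-302, 12, 1]

PUSH -57 -> -57
NEG      -> 57
PUSH 0   -> 57 0
SUB      -> 57
PUSH 9   -> 57 9
PUSH 4   -> 57 9 4
PUSH 12  -> 57 9 4 12
ADD      -> 57 9 16
MUL      -> 57 144
SUB      -> -87
PUSH -2  -> -87 -2
PUSH -2  -> -87 -2 -2
MUL      -> -87 4
SUB      -> -91
PUSH -3  -> -91 -3
ADD      -> -94
PUSH 4   -> -94 4
MUL      -> -376
NEG      -> 376
NEG      -> -376
PUSH 10  -> -376 10
ADD      -> -366
PUSH -4  -> -366 -4
SUB      -> -362
PUSH -60 -> -362 -60
SUB      -> -302
PUSH 8   -> -302 8
PUSH -4  -> -302 8 -4
SUB      -> -302 12
PUSH -1  -> -302 12 -1
NEG      -> -302 12 1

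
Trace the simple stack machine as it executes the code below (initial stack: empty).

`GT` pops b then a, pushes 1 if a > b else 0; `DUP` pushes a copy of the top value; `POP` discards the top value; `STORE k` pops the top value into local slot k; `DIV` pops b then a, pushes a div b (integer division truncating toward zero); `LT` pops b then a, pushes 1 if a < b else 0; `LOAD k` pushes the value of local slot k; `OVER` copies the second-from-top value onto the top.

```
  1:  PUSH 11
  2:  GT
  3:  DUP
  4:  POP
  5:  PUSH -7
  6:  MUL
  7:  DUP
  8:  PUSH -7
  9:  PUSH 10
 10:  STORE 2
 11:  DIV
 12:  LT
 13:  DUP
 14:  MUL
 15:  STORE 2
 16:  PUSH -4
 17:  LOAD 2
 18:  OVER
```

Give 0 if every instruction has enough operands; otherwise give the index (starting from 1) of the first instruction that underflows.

PUSH 11 : 11
GT  — needs 2 operands, stack has 1 → underflow

2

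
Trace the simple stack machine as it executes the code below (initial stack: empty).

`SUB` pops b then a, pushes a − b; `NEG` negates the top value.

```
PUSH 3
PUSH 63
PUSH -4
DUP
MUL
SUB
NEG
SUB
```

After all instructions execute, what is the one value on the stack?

50

PUSH 3  → [3]
PUSH 63 → [3, 63]
PUSH -4 → [3, 63, -4]
DUP     → [3, 63, -4, -4]
MUL     → [3, 63, 16]
SUB     → [3, 47]
NEG     → [3, -47]
SUB     → [50]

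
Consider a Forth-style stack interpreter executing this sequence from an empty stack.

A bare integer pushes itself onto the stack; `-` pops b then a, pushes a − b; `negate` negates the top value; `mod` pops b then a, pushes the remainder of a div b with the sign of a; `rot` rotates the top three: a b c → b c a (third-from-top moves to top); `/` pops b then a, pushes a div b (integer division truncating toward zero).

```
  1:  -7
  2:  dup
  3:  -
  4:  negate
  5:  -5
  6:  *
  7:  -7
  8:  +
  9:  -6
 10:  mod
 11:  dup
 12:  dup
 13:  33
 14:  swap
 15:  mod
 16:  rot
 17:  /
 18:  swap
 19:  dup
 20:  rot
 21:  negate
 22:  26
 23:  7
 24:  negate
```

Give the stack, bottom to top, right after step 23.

-7     -> -7
dup    -> -7 -7
-      -> 0
negate -> 0
-5     -> 0 -5
*      -> 0
-7     -> 0 -7
+      -> -7
-6     -> -7 -6
mod    -> -1
dup    -> -1 -1
dup    -> -1 -1 -1
33     -> -1 -1 -1 33
swap   -> -1 -1 33 -1
mod    -> -1 -1 0
rot    -> -1 0 -1
/      -> -1 0
swap   -> 0 -1
dup    -> 0 -1 -1
rot    -> -1 -1 0
negate -> -1 -1 0
26     -> -1 -1 0 26
7      -> -1 -1 0 26 7

[-1, -1, 0, 26, 7]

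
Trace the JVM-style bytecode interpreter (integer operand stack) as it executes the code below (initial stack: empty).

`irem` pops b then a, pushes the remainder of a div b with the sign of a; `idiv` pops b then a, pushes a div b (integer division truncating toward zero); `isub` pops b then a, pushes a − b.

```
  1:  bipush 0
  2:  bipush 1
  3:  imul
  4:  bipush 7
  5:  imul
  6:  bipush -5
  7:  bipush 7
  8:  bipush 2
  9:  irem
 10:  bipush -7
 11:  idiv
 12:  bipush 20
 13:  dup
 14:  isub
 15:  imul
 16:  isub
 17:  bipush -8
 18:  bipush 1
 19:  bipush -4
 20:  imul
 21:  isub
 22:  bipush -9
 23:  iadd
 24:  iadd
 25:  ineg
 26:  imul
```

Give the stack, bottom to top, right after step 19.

bipush 0  -> [0]
bipush 1  -> [0, 1]
imul      -> [0]
bipush 7  -> [0, 7]
imul      -> [0]
bipush -5 -> [0, -5]
bipush 7  -> [0, -5, 7]
bipush 2  -> [0, -5, 7, 2]
irem      -> [0, -5, 1]
bipush -7 -> [0, -5, 1, -7]
idiv      -> [0, -5, 0]
bipush 20 -> [0, -5, 0, 20]
dup       -> [0, -5, 0, 20, 20]
isub      -> [0, -5, 0, 0]
imul      -> [0, -5, 0]
isub      -> [0, -5]
bipush -8 -> [0, -5, -8]
bipush 1  -> [0, -5, -8, 1]
bipush -4 -> [0, -5, -8, 1, -4]

[0, -5, -8, 1, -4]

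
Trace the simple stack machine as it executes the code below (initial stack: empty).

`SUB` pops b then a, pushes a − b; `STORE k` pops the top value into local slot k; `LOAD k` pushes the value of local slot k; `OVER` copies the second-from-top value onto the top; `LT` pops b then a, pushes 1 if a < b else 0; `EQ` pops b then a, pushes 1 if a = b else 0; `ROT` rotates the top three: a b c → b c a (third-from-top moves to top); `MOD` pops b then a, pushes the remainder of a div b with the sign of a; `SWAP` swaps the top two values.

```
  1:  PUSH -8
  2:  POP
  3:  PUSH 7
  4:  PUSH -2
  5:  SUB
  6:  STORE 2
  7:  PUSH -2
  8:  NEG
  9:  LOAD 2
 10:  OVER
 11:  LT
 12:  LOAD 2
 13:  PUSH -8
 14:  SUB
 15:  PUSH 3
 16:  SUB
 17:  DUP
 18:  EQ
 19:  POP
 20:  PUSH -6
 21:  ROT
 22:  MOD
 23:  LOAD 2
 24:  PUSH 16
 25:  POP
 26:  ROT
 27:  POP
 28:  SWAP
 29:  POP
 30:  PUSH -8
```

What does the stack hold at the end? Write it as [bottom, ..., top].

PUSH -8 -> -8
POP     -> (empty)
PUSH 7  -> 7
PUSH -2 -> 7 -2
SUB     -> 9
STORE 2 -> (empty)
PUSH -2 -> -2
NEG     -> 2
LOAD 2  -> 2 9
OVER    -> 2 9 2
LT      -> 2 0
LOAD 2  -> 2 0 9
PUSH -8 -> 2 0 9 -8
SUB     -> 2 0 17
PUSH 3  -> 2 0 17 3
SUB     -> 2 0 14
DUP     -> 2 0 14 14
EQ      -> 2 0 1
POP     -> 2 0
PUSH -6 -> 2 0 -6
ROT     -> 0 -6 2
MOD     -> 0 0
LOAD 2  -> 0 0 9
PUSH 16 -> 0 0 9 16
POP     -> 0 0 9
ROT     -> 0 9 0
POP     -> 0 9
SWAP    -> 9 0
POP     -> 9
PUSH -8 -> 9 -8

[9, -8]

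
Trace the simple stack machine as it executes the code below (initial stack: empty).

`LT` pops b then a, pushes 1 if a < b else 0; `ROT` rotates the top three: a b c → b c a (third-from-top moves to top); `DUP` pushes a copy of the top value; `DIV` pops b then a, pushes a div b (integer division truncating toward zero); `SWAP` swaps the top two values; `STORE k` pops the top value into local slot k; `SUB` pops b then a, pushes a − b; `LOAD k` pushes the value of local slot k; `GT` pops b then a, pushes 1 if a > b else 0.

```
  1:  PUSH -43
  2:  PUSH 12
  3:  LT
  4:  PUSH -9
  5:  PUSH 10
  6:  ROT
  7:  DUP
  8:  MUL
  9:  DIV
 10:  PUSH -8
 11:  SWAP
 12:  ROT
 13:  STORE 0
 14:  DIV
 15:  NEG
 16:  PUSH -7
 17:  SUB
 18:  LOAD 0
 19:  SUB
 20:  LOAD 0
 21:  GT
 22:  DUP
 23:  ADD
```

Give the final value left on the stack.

PUSH -43 -> -43
PUSH 12  -> -43 12
LT       -> 1
PUSH -9  -> 1 -9
PUSH 10  -> 1 -9 10
ROT      -> -9 10 1
DUP      -> -9 10 1 1
MUL      -> -9 10 1
DIV      -> -9 10
PUSH -8  -> -9 10 -8
SWAP     -> -9 -8 10
ROT      -> -8 10 -9
STORE 0  -> -8 10
DIV      -> 0
NEG      -> 0
PUSH -7  -> 0 -7
SUB      -> 7
LOAD 0   -> 7 -9
SUB      -> 16
LOAD 0   -> 16 -9
GT       -> 1
DUP      -> 1 1
ADD      -> 2

2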